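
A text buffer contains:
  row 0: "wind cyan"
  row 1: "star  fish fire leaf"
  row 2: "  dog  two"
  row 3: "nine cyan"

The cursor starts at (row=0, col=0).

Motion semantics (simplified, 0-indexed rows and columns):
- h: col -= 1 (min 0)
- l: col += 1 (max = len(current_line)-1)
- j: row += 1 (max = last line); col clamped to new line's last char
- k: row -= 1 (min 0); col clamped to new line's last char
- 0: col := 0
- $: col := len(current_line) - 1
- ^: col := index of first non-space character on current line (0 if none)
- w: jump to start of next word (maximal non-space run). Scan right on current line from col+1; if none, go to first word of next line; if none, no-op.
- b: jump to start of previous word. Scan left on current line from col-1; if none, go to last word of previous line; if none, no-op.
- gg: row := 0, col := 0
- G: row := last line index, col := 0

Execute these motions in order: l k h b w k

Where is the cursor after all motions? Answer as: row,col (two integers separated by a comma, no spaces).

Answer: 0,5

Derivation:
After 1 (l): row=0 col=1 char='i'
After 2 (k): row=0 col=1 char='i'
After 3 (h): row=0 col=0 char='w'
After 4 (b): row=0 col=0 char='w'
After 5 (w): row=0 col=5 char='c'
After 6 (k): row=0 col=5 char='c'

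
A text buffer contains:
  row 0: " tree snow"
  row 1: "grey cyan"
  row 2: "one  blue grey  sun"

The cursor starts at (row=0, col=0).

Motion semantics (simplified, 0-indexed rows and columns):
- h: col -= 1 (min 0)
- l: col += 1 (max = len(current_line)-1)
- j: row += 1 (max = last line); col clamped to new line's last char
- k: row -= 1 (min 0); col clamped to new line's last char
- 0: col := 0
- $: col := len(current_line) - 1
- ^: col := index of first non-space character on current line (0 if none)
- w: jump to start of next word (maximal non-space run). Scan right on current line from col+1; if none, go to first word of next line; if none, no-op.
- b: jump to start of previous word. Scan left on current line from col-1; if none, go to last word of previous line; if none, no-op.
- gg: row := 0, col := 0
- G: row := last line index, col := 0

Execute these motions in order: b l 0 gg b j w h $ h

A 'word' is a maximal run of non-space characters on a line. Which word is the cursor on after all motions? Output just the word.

After 1 (b): row=0 col=0 char='_'
After 2 (l): row=0 col=1 char='t'
After 3 (0): row=0 col=0 char='_'
After 4 (gg): row=0 col=0 char='_'
After 5 (b): row=0 col=0 char='_'
After 6 (j): row=1 col=0 char='g'
After 7 (w): row=1 col=5 char='c'
After 8 (h): row=1 col=4 char='_'
After 9 ($): row=1 col=8 char='n'
After 10 (h): row=1 col=7 char='a'

Answer: cyan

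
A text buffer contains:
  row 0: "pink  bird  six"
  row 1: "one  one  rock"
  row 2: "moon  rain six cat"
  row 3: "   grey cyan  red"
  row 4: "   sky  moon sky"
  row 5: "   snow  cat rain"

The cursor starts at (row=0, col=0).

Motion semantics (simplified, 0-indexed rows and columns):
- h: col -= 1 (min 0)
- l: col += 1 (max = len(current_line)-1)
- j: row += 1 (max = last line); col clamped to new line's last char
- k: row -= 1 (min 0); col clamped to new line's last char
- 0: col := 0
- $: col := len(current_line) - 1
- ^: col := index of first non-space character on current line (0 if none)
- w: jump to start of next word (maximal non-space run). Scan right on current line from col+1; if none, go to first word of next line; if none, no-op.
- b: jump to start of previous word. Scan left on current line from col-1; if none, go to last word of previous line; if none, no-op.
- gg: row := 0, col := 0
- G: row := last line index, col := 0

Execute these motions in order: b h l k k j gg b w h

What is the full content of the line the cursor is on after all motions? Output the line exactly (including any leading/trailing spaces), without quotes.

Answer: pink  bird  six

Derivation:
After 1 (b): row=0 col=0 char='p'
After 2 (h): row=0 col=0 char='p'
After 3 (l): row=0 col=1 char='i'
After 4 (k): row=0 col=1 char='i'
After 5 (k): row=0 col=1 char='i'
After 6 (j): row=1 col=1 char='n'
After 7 (gg): row=0 col=0 char='p'
After 8 (b): row=0 col=0 char='p'
After 9 (w): row=0 col=6 char='b'
After 10 (h): row=0 col=5 char='_'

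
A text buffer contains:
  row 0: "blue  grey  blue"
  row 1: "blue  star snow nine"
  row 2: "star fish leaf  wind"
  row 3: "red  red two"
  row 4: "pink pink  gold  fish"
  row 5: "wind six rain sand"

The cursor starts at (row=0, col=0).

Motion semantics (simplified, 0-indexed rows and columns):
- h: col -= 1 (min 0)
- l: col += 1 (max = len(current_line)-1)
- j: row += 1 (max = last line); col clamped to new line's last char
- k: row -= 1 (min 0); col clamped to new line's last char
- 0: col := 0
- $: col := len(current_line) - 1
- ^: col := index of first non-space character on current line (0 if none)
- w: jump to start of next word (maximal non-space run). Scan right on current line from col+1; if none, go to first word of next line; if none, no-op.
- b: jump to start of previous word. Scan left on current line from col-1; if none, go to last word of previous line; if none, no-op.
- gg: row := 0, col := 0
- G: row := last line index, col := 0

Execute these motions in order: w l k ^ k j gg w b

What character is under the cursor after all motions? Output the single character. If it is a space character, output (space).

After 1 (w): row=0 col=6 char='g'
After 2 (l): row=0 col=7 char='r'
After 3 (k): row=0 col=7 char='r'
After 4 (^): row=0 col=0 char='b'
After 5 (k): row=0 col=0 char='b'
After 6 (j): row=1 col=0 char='b'
After 7 (gg): row=0 col=0 char='b'
After 8 (w): row=0 col=6 char='g'
After 9 (b): row=0 col=0 char='b'

Answer: b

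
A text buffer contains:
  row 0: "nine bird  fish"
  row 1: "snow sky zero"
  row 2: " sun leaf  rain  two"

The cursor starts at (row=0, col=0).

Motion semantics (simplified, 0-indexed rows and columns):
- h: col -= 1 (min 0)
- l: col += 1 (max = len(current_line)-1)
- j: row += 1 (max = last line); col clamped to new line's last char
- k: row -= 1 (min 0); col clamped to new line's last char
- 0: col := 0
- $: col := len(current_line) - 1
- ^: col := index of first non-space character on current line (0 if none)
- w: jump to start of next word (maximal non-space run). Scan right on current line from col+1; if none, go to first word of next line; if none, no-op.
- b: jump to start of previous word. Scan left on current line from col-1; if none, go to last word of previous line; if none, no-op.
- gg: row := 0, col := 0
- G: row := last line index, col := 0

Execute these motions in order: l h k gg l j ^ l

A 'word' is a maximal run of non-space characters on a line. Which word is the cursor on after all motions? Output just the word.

After 1 (l): row=0 col=1 char='i'
After 2 (h): row=0 col=0 char='n'
After 3 (k): row=0 col=0 char='n'
After 4 (gg): row=0 col=0 char='n'
After 5 (l): row=0 col=1 char='i'
After 6 (j): row=1 col=1 char='n'
After 7 (^): row=1 col=0 char='s'
After 8 (l): row=1 col=1 char='n'

Answer: snow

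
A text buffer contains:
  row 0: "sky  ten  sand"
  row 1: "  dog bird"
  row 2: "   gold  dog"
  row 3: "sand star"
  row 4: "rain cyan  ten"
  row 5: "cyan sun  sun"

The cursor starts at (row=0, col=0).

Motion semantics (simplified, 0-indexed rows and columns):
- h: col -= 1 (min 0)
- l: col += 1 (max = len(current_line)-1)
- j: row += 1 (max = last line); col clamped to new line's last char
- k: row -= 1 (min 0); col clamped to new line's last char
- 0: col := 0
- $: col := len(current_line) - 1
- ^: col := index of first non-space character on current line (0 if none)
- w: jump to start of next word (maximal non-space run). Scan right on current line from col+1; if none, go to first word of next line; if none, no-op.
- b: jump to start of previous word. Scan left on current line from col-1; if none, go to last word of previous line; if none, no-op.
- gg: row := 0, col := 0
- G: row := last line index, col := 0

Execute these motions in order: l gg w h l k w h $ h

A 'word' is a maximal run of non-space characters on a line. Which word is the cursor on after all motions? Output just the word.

After 1 (l): row=0 col=1 char='k'
After 2 (gg): row=0 col=0 char='s'
After 3 (w): row=0 col=5 char='t'
After 4 (h): row=0 col=4 char='_'
After 5 (l): row=0 col=5 char='t'
After 6 (k): row=0 col=5 char='t'
After 7 (w): row=0 col=10 char='s'
After 8 (h): row=0 col=9 char='_'
After 9 ($): row=0 col=13 char='d'
After 10 (h): row=0 col=12 char='n'

Answer: sand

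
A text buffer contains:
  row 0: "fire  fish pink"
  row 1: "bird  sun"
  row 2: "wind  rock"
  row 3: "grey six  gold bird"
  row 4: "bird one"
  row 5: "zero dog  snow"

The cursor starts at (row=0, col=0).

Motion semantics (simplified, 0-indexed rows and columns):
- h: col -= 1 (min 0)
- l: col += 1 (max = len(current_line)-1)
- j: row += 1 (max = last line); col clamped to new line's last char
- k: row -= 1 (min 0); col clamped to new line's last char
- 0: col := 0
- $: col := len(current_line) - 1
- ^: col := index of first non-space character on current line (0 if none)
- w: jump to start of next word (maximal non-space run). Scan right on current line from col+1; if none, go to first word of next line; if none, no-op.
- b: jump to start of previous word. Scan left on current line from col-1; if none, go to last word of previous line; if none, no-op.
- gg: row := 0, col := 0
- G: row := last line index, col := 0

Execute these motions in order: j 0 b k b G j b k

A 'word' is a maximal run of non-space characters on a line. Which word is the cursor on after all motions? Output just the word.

Answer: six

Derivation:
After 1 (j): row=1 col=0 char='b'
After 2 (0): row=1 col=0 char='b'
After 3 (b): row=0 col=11 char='p'
After 4 (k): row=0 col=11 char='p'
After 5 (b): row=0 col=6 char='f'
After 6 (G): row=5 col=0 char='z'
After 7 (j): row=5 col=0 char='z'
After 8 (b): row=4 col=5 char='o'
After 9 (k): row=3 col=5 char='s'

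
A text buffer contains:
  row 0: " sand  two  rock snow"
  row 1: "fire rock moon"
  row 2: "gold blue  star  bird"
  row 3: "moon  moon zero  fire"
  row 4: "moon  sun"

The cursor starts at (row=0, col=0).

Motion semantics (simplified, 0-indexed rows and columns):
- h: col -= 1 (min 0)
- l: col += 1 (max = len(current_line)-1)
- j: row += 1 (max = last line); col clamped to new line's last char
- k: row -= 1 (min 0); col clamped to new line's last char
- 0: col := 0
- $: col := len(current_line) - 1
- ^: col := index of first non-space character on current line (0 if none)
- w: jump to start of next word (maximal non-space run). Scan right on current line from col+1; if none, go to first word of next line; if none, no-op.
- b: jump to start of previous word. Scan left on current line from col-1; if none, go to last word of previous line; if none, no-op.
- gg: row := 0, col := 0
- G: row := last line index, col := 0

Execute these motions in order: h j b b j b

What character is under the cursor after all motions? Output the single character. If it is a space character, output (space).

After 1 (h): row=0 col=0 char='_'
After 2 (j): row=1 col=0 char='f'
After 3 (b): row=0 col=17 char='s'
After 4 (b): row=0 col=12 char='r'
After 5 (j): row=1 col=12 char='o'
After 6 (b): row=1 col=10 char='m'

Answer: m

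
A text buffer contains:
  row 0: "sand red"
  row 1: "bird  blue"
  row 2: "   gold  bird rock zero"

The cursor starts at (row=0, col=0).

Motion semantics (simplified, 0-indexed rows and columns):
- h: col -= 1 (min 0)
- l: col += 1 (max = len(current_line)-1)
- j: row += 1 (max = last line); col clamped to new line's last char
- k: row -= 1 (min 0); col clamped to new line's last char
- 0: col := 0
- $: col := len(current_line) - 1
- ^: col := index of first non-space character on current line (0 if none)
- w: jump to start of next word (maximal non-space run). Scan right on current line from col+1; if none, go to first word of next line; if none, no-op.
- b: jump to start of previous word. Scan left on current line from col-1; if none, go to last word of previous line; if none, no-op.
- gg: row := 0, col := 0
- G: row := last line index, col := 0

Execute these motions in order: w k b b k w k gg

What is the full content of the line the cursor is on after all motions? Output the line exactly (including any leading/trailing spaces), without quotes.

Answer: sand red

Derivation:
After 1 (w): row=0 col=5 char='r'
After 2 (k): row=0 col=5 char='r'
After 3 (b): row=0 col=0 char='s'
After 4 (b): row=0 col=0 char='s'
After 5 (k): row=0 col=0 char='s'
After 6 (w): row=0 col=5 char='r'
After 7 (k): row=0 col=5 char='r'
After 8 (gg): row=0 col=0 char='s'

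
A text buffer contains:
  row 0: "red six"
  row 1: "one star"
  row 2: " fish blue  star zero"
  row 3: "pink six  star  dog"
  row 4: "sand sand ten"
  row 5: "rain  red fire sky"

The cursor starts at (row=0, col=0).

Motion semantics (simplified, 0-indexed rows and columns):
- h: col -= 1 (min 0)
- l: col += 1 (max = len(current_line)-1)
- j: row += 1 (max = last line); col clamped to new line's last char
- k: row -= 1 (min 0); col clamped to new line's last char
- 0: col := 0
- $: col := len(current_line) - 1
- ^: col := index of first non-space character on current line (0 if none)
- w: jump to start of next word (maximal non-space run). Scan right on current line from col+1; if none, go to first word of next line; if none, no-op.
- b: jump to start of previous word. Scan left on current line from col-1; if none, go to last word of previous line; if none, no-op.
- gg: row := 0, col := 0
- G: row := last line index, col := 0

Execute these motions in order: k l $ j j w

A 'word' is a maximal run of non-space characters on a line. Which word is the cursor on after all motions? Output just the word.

After 1 (k): row=0 col=0 char='r'
After 2 (l): row=0 col=1 char='e'
After 3 ($): row=0 col=6 char='x'
After 4 (j): row=1 col=6 char='a'
After 5 (j): row=2 col=6 char='b'
After 6 (w): row=2 col=12 char='s'

Answer: star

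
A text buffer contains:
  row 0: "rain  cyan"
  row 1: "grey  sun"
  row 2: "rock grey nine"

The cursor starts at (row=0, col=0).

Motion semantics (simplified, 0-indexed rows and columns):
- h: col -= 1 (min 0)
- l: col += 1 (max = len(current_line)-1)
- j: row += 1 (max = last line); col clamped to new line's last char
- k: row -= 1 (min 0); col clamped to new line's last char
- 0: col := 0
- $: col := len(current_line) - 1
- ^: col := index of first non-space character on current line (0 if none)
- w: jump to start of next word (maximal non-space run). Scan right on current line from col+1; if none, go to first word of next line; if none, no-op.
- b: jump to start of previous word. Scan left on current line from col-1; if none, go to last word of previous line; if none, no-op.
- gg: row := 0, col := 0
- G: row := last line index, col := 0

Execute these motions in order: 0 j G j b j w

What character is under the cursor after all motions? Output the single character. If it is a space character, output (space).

Answer: n

Derivation:
After 1 (0): row=0 col=0 char='r'
After 2 (j): row=1 col=0 char='g'
After 3 (G): row=2 col=0 char='r'
After 4 (j): row=2 col=0 char='r'
After 5 (b): row=1 col=6 char='s'
After 6 (j): row=2 col=6 char='r'
After 7 (w): row=2 col=10 char='n'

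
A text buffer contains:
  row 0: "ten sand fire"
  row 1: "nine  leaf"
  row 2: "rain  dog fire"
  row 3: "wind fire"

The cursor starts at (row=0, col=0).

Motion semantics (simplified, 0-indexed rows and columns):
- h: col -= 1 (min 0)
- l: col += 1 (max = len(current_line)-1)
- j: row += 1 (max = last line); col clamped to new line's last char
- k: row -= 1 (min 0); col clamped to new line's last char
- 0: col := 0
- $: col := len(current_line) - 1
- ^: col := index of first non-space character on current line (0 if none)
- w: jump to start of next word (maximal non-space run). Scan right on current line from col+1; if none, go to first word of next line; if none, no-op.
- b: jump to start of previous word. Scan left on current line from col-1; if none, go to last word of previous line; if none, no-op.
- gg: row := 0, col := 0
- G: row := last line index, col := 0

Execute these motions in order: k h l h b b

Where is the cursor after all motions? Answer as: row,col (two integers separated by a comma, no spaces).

Answer: 0,0

Derivation:
After 1 (k): row=0 col=0 char='t'
After 2 (h): row=0 col=0 char='t'
After 3 (l): row=0 col=1 char='e'
After 4 (h): row=0 col=0 char='t'
After 5 (b): row=0 col=0 char='t'
After 6 (b): row=0 col=0 char='t'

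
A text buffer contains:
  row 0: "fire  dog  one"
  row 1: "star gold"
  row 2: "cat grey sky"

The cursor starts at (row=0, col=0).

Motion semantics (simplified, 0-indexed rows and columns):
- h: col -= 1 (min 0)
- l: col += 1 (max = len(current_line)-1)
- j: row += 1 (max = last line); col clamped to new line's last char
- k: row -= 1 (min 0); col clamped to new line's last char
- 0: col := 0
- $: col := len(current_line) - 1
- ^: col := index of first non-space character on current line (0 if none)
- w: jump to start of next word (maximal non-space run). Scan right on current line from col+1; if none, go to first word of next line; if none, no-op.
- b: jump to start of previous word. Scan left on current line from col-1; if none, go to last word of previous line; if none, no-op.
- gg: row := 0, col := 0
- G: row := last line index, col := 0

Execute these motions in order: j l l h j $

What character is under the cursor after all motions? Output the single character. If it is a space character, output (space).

Answer: y

Derivation:
After 1 (j): row=1 col=0 char='s'
After 2 (l): row=1 col=1 char='t'
After 3 (l): row=1 col=2 char='a'
After 4 (h): row=1 col=1 char='t'
After 5 (j): row=2 col=1 char='a'
After 6 ($): row=2 col=11 char='y'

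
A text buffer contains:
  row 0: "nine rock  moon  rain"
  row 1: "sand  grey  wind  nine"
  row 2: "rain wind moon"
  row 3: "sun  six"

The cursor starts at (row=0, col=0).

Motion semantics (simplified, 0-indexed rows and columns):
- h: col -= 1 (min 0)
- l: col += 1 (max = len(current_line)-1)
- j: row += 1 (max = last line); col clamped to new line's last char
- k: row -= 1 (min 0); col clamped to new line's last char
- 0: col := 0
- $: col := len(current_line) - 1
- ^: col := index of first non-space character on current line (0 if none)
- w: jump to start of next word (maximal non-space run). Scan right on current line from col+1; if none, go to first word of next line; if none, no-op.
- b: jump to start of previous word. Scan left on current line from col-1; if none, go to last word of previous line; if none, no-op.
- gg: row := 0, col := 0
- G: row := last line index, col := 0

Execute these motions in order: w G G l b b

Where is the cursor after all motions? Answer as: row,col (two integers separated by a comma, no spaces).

After 1 (w): row=0 col=5 char='r'
After 2 (G): row=3 col=0 char='s'
After 3 (G): row=3 col=0 char='s'
After 4 (l): row=3 col=1 char='u'
After 5 (b): row=3 col=0 char='s'
After 6 (b): row=2 col=10 char='m'

Answer: 2,10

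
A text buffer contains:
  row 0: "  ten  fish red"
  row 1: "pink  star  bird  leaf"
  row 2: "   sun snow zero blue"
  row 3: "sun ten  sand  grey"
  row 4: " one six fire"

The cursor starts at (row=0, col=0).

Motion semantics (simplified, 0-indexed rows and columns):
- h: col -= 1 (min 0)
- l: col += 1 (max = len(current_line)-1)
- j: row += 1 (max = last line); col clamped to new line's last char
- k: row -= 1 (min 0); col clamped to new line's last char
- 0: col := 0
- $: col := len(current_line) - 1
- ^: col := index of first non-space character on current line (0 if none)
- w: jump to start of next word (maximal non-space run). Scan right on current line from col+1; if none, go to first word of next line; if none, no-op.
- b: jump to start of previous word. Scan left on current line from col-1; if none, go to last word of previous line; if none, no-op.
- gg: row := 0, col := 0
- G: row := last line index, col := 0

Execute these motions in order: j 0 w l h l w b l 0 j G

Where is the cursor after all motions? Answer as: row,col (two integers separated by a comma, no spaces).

After 1 (j): row=1 col=0 char='p'
After 2 (0): row=1 col=0 char='p'
After 3 (w): row=1 col=6 char='s'
After 4 (l): row=1 col=7 char='t'
After 5 (h): row=1 col=6 char='s'
After 6 (l): row=1 col=7 char='t'
After 7 (w): row=1 col=12 char='b'
After 8 (b): row=1 col=6 char='s'
After 9 (l): row=1 col=7 char='t'
After 10 (0): row=1 col=0 char='p'
After 11 (j): row=2 col=0 char='_'
After 12 (G): row=4 col=0 char='_'

Answer: 4,0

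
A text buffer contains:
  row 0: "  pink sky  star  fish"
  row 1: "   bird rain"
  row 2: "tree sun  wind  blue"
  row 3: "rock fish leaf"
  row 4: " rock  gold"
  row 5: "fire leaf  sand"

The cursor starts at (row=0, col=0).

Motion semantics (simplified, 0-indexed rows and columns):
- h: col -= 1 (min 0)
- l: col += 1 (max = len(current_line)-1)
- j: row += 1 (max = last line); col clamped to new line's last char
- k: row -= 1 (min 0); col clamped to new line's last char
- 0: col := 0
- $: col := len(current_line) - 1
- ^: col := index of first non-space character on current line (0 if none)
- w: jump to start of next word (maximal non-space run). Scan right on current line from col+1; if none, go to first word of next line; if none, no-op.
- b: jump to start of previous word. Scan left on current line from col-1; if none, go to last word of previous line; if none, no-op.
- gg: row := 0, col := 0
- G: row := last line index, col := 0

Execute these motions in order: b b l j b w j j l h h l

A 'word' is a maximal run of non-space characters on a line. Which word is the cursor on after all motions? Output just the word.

Answer: rock

Derivation:
After 1 (b): row=0 col=0 char='_'
After 2 (b): row=0 col=0 char='_'
After 3 (l): row=0 col=1 char='_'
After 4 (j): row=1 col=1 char='_'
After 5 (b): row=0 col=18 char='f'
After 6 (w): row=1 col=3 char='b'
After 7 (j): row=2 col=3 char='e'
After 8 (j): row=3 col=3 char='k'
After 9 (l): row=3 col=4 char='_'
After 10 (h): row=3 col=3 char='k'
After 11 (h): row=3 col=2 char='c'
After 12 (l): row=3 col=3 char='k'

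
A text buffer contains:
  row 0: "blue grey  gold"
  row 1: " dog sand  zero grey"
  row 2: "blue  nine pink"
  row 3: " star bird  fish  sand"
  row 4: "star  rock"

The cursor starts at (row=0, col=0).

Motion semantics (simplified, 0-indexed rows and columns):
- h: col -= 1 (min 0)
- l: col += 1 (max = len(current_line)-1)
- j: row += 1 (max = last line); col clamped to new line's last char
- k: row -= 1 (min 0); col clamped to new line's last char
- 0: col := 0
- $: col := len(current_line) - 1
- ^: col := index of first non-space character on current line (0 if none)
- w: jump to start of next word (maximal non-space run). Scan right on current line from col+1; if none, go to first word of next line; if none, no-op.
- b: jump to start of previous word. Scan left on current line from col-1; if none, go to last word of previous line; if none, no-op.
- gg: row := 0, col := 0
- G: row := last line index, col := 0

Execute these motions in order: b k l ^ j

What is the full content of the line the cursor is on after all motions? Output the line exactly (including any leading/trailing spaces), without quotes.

After 1 (b): row=0 col=0 char='b'
After 2 (k): row=0 col=0 char='b'
After 3 (l): row=0 col=1 char='l'
After 4 (^): row=0 col=0 char='b'
After 5 (j): row=1 col=0 char='_'

Answer:  dog sand  zero grey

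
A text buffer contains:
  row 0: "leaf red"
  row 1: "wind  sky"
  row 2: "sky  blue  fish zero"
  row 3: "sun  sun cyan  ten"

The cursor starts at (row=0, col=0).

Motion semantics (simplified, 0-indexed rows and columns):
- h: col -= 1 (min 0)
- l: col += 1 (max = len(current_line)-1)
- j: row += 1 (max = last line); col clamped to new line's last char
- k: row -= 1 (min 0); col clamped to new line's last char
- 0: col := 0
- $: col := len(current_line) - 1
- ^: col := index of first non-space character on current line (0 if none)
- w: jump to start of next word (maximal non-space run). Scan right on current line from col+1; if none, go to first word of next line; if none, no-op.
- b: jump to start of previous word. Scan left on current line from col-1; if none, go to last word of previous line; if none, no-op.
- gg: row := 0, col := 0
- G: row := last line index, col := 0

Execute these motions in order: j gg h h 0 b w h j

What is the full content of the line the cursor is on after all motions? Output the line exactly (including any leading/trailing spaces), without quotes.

After 1 (j): row=1 col=0 char='w'
After 2 (gg): row=0 col=0 char='l'
After 3 (h): row=0 col=0 char='l'
After 4 (h): row=0 col=0 char='l'
After 5 (0): row=0 col=0 char='l'
After 6 (b): row=0 col=0 char='l'
After 7 (w): row=0 col=5 char='r'
After 8 (h): row=0 col=4 char='_'
After 9 (j): row=1 col=4 char='_'

Answer: wind  sky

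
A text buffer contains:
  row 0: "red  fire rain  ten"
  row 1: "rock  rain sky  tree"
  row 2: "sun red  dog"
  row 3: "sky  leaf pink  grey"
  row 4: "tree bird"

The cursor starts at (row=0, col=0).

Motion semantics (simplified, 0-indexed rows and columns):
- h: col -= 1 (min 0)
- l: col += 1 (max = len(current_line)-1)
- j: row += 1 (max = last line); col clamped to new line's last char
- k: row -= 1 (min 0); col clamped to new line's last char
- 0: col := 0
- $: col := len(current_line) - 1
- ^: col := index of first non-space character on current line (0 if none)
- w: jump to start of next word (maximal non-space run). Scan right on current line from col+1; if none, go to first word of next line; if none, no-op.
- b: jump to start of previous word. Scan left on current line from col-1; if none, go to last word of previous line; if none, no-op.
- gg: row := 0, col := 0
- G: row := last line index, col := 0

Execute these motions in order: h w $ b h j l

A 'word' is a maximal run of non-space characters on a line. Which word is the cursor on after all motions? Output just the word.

After 1 (h): row=0 col=0 char='r'
After 2 (w): row=0 col=5 char='f'
After 3 ($): row=0 col=18 char='n'
After 4 (b): row=0 col=16 char='t'
After 5 (h): row=0 col=15 char='_'
After 6 (j): row=1 col=15 char='_'
After 7 (l): row=1 col=16 char='t'

Answer: tree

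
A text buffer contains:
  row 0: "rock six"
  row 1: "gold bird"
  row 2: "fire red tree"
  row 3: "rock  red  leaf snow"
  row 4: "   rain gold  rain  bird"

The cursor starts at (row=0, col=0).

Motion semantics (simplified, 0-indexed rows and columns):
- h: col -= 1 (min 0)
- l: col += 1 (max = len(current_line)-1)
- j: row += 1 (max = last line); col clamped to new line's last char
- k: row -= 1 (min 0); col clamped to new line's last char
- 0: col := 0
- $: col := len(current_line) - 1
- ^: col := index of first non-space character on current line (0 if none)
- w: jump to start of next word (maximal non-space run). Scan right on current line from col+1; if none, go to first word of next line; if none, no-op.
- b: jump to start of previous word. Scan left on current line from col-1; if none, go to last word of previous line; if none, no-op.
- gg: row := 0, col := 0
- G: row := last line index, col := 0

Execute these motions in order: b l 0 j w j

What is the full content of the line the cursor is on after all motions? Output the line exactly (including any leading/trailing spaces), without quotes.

After 1 (b): row=0 col=0 char='r'
After 2 (l): row=0 col=1 char='o'
After 3 (0): row=0 col=0 char='r'
After 4 (j): row=1 col=0 char='g'
After 5 (w): row=1 col=5 char='b'
After 6 (j): row=2 col=5 char='r'

Answer: fire red tree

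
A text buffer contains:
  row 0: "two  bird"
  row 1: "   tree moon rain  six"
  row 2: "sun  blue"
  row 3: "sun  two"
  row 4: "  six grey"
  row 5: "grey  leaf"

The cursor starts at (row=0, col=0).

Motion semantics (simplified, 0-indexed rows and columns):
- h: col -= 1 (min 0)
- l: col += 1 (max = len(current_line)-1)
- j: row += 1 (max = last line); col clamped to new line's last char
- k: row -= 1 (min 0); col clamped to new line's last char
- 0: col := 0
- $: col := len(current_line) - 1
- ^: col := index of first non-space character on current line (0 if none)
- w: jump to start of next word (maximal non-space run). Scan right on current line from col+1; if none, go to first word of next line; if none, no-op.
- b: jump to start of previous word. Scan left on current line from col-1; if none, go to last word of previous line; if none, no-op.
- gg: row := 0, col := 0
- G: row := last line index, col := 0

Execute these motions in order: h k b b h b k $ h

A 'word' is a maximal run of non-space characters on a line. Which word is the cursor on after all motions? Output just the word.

After 1 (h): row=0 col=0 char='t'
After 2 (k): row=0 col=0 char='t'
After 3 (b): row=0 col=0 char='t'
After 4 (b): row=0 col=0 char='t'
After 5 (h): row=0 col=0 char='t'
After 6 (b): row=0 col=0 char='t'
After 7 (k): row=0 col=0 char='t'
After 8 ($): row=0 col=8 char='d'
After 9 (h): row=0 col=7 char='r'

Answer: bird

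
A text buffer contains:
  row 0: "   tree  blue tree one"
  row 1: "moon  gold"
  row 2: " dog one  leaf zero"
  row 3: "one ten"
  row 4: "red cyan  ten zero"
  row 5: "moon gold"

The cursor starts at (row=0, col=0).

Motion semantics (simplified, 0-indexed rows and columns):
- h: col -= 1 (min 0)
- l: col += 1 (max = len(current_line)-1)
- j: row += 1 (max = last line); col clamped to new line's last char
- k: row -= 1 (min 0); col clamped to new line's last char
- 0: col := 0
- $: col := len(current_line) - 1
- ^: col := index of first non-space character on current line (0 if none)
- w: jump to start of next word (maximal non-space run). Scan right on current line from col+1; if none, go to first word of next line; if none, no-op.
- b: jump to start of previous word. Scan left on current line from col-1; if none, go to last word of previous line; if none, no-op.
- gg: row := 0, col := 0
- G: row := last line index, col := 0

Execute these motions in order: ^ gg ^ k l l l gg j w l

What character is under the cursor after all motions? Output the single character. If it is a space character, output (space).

After 1 (^): row=0 col=3 char='t'
After 2 (gg): row=0 col=0 char='_'
After 3 (^): row=0 col=3 char='t'
After 4 (k): row=0 col=3 char='t'
After 5 (l): row=0 col=4 char='r'
After 6 (l): row=0 col=5 char='e'
After 7 (l): row=0 col=6 char='e'
After 8 (gg): row=0 col=0 char='_'
After 9 (j): row=1 col=0 char='m'
After 10 (w): row=1 col=6 char='g'
After 11 (l): row=1 col=7 char='o'

Answer: o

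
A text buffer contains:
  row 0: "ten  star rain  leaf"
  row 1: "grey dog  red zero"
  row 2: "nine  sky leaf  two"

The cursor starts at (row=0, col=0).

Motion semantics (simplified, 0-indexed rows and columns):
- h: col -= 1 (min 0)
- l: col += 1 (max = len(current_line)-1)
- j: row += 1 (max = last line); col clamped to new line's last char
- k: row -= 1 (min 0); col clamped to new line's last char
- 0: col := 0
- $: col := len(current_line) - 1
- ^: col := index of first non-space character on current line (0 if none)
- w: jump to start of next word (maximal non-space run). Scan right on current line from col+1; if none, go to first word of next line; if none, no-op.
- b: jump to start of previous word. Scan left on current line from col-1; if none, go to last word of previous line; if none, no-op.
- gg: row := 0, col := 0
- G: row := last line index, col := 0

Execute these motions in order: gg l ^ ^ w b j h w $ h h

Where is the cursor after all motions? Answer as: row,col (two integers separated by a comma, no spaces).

After 1 (gg): row=0 col=0 char='t'
After 2 (l): row=0 col=1 char='e'
After 3 (^): row=0 col=0 char='t'
After 4 (^): row=0 col=0 char='t'
After 5 (w): row=0 col=5 char='s'
After 6 (b): row=0 col=0 char='t'
After 7 (j): row=1 col=0 char='g'
After 8 (h): row=1 col=0 char='g'
After 9 (w): row=1 col=5 char='d'
After 10 ($): row=1 col=17 char='o'
After 11 (h): row=1 col=16 char='r'
After 12 (h): row=1 col=15 char='e'

Answer: 1,15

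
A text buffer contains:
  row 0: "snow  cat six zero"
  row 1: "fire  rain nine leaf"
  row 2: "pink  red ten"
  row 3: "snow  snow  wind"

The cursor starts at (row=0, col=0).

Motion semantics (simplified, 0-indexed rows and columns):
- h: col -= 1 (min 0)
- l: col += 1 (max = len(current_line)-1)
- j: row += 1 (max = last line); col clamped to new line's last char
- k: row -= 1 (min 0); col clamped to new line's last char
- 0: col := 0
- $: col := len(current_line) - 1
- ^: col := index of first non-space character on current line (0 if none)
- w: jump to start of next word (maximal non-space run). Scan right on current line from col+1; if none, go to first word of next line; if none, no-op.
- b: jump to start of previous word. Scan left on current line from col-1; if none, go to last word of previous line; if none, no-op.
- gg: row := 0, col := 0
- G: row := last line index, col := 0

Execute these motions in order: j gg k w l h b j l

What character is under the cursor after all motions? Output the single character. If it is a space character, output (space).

Answer: i

Derivation:
After 1 (j): row=1 col=0 char='f'
After 2 (gg): row=0 col=0 char='s'
After 3 (k): row=0 col=0 char='s'
After 4 (w): row=0 col=6 char='c'
After 5 (l): row=0 col=7 char='a'
After 6 (h): row=0 col=6 char='c'
After 7 (b): row=0 col=0 char='s'
After 8 (j): row=1 col=0 char='f'
After 9 (l): row=1 col=1 char='i'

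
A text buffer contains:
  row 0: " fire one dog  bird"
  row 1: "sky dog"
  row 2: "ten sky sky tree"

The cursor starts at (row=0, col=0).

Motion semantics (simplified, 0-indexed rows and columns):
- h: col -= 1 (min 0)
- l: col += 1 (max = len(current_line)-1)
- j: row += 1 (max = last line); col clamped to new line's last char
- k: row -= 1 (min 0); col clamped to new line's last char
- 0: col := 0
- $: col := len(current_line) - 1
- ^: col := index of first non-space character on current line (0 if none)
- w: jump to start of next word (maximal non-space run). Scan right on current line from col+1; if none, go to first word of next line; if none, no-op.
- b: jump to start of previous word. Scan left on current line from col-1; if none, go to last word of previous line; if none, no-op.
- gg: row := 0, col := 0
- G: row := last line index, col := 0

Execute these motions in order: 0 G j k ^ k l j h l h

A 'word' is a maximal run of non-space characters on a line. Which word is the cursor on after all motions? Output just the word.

After 1 (0): row=0 col=0 char='_'
After 2 (G): row=2 col=0 char='t'
After 3 (j): row=2 col=0 char='t'
After 4 (k): row=1 col=0 char='s'
After 5 (^): row=1 col=0 char='s'
After 6 (k): row=0 col=0 char='_'
After 7 (l): row=0 col=1 char='f'
After 8 (j): row=1 col=1 char='k'
After 9 (h): row=1 col=0 char='s'
After 10 (l): row=1 col=1 char='k'
After 11 (h): row=1 col=0 char='s'

Answer: sky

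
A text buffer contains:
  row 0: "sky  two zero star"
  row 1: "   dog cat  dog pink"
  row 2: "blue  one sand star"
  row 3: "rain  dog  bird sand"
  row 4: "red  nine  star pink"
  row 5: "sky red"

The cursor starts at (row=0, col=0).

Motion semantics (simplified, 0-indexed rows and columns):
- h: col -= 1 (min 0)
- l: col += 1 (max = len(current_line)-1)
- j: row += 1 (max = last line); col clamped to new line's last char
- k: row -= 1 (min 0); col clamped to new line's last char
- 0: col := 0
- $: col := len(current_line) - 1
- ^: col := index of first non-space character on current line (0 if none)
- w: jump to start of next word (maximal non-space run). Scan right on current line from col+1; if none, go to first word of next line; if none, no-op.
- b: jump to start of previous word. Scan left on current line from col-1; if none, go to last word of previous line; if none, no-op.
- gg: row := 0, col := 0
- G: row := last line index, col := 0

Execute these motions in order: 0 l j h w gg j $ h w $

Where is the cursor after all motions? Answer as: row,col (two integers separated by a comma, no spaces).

Answer: 2,18

Derivation:
After 1 (0): row=0 col=0 char='s'
After 2 (l): row=0 col=1 char='k'
After 3 (j): row=1 col=1 char='_'
After 4 (h): row=1 col=0 char='_'
After 5 (w): row=1 col=3 char='d'
After 6 (gg): row=0 col=0 char='s'
After 7 (j): row=1 col=0 char='_'
After 8 ($): row=1 col=19 char='k'
After 9 (h): row=1 col=18 char='n'
After 10 (w): row=2 col=0 char='b'
After 11 ($): row=2 col=18 char='r'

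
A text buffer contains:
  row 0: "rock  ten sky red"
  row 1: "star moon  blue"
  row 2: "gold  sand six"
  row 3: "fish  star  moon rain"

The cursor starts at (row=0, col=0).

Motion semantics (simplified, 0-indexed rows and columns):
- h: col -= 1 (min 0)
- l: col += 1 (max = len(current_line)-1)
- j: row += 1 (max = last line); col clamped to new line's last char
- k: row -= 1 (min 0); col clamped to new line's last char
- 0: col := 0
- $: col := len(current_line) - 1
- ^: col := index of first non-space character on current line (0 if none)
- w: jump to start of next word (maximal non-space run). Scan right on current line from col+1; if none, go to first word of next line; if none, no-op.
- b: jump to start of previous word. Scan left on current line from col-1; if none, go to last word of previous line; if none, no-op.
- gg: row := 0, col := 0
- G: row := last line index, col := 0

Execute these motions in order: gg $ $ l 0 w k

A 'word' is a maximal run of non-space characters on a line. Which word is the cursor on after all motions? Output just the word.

Answer: ten

Derivation:
After 1 (gg): row=0 col=0 char='r'
After 2 ($): row=0 col=16 char='d'
After 3 ($): row=0 col=16 char='d'
After 4 (l): row=0 col=16 char='d'
After 5 (0): row=0 col=0 char='r'
After 6 (w): row=0 col=6 char='t'
After 7 (k): row=0 col=6 char='t'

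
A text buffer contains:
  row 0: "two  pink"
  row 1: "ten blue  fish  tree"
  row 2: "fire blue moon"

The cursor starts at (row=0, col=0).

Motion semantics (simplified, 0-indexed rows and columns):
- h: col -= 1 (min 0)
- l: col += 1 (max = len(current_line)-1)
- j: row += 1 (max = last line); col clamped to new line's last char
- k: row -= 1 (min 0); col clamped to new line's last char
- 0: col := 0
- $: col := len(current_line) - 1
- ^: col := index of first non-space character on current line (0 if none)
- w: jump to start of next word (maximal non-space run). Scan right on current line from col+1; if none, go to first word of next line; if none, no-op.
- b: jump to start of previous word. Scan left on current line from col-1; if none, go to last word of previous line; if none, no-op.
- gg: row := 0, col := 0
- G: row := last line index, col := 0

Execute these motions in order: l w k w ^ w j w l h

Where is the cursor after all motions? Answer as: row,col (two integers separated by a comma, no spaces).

After 1 (l): row=0 col=1 char='w'
After 2 (w): row=0 col=5 char='p'
After 3 (k): row=0 col=5 char='p'
After 4 (w): row=1 col=0 char='t'
After 5 (^): row=1 col=0 char='t'
After 6 (w): row=1 col=4 char='b'
After 7 (j): row=2 col=4 char='_'
After 8 (w): row=2 col=5 char='b'
After 9 (l): row=2 col=6 char='l'
After 10 (h): row=2 col=5 char='b'

Answer: 2,5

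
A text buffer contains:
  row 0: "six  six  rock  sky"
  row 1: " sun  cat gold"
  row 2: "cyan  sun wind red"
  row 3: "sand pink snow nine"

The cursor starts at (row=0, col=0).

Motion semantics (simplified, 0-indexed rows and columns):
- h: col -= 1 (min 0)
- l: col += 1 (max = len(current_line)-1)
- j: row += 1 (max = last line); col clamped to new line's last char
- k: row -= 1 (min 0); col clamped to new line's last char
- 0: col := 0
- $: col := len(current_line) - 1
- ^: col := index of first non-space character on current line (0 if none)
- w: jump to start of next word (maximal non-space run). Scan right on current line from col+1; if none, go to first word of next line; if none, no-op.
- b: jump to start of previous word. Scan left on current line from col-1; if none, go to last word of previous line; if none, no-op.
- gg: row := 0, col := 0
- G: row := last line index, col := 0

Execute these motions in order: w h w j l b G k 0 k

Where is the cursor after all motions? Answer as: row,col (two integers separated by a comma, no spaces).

Answer: 1,0

Derivation:
After 1 (w): row=0 col=5 char='s'
After 2 (h): row=0 col=4 char='_'
After 3 (w): row=0 col=5 char='s'
After 4 (j): row=1 col=5 char='_'
After 5 (l): row=1 col=6 char='c'
After 6 (b): row=1 col=1 char='s'
After 7 (G): row=3 col=0 char='s'
After 8 (k): row=2 col=0 char='c'
After 9 (0): row=2 col=0 char='c'
After 10 (k): row=1 col=0 char='_'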